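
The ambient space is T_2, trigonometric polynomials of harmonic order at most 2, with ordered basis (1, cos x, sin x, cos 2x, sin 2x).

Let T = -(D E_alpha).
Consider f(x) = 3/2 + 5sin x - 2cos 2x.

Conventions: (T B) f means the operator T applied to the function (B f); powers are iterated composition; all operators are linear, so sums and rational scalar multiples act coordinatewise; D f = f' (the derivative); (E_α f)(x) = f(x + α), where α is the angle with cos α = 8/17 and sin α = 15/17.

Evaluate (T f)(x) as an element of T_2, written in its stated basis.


E_alpha f = 3/2 + (75/17)cos x + (40/17)sin x + (322/289)cos 2x + (480/289)sin 2x
D E_alpha f = (40/17)cos x - (75/17)sin x + (960/289)cos 2x - (644/289)sin 2x
(-(D E_alpha)) f = -(40/17)cos x + (75/17)sin x - (960/289)cos 2x + (644/289)sin 2x

the result is g(x) = -(40/17)cos x + (75/17)sin x - (960/289)cos 2x + (644/289)sin 2x


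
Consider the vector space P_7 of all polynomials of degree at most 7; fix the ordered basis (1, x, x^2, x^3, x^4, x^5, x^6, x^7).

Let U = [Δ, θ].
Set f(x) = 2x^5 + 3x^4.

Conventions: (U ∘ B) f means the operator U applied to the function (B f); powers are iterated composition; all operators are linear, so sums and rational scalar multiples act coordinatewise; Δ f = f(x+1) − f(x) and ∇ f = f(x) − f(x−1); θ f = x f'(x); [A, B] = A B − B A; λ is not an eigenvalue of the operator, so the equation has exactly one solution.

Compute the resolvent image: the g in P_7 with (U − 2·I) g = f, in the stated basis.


the image equals g(x) = -x^5 - 4x^4 - 18x^3 - 66x^2 - 154x - 361/2

write g with unknown coordinates in the stated basis and equate coefficients in (U − 2·I) g = f
solving from the highest basis element down gives g = -x^5 - 4x^4 - 18x^3 - 66x^2 - 154x - 361/2
check: U g = -5x^4 - 36x^3 - 132x^2 - 308x - 361
so U g − 2·g = 2x^5 + 3x^4 = f ✓


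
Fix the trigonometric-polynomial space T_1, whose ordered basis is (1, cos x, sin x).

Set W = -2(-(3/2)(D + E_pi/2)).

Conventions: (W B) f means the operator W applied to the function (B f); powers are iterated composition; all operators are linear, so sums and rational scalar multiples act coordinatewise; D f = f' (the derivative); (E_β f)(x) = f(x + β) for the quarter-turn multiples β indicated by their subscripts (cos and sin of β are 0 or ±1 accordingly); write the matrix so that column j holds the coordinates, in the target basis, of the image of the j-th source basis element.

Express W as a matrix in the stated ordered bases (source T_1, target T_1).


image of 1: 3
image of cos x: -6sin x
image of sin x: 6cos x
each image's coordinates form column j of the matrix

the matrix is [[3, 0, 0]; [0, 0, 6]; [0, -6, 0]] (rows listed top to bottom)


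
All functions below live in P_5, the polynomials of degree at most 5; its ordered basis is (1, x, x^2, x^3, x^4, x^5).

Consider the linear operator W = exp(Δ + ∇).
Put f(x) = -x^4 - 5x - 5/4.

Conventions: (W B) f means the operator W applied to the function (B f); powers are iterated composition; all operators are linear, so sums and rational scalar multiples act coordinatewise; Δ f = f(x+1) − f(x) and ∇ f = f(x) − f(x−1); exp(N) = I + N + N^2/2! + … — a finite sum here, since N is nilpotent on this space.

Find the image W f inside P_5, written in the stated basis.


the image equals g(x) = -x^4 - 8x^3 - 24x^2 - 45x - 173/4

order-1 term: -8x^3 - 8x - 10
order-2 term: -24x^2 - 16
order-3 term: -32x
order-4 term: -16
the series for exp(Δ + ∇) f terminates at order 4
exp(Δ + ∇) f = -x^4 - 8x^3 - 24x^2 - 45x - 173/4


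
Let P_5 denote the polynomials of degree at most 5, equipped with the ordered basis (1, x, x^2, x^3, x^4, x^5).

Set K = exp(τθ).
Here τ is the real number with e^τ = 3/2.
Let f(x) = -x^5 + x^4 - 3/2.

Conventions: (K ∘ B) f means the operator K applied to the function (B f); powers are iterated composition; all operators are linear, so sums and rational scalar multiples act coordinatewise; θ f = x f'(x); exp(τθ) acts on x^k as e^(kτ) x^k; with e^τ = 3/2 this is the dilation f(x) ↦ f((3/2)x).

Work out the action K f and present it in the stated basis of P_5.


g(x) = -(243/32)x^5 + (81/16)x^4 - 3/2

exp(τθ) x^k = e^(kτ) x^k; with e^τ = 3/2 this sends x^k to (3/2)^k x^k
x^4 ↦ 81/16 x^4
x^5 ↦ 243/32 x^5
applying this coordinatewise to f: exp(τθ) f = -(243/32)x^5 + (81/16)x^4 - 3/2


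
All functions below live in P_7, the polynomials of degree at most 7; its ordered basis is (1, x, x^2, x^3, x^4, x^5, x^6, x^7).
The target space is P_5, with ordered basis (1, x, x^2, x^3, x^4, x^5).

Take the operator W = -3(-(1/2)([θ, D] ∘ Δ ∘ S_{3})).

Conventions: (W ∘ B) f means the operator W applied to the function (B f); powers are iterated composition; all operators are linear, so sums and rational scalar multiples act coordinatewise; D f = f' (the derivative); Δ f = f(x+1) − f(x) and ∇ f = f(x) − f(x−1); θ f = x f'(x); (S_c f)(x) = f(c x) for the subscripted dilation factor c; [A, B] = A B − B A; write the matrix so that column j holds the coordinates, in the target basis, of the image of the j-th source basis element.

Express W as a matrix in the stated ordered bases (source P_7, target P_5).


the matrix is [[0, 0, -27, -243/2, -486, -3645/2, -6561, -45927/2]; [0, 0, 0, -243, -1458, -7290, -32805, -137781]; [0, 0, 0, 0, -1458, -10935, -65610, -688905/2]; [0, 0, 0, 0, 0, -7290, -65610, -459270]; [0, 0, 0, 0, 0, 0, -32805, -688905/2]; [0, 0, 0, 0, 0, 0, 0, -137781]] (rows listed top to bottom)

image of 1: 0
image of x: 0
image of x^2: -27
image of x^3: -243x - 243/2
image of x^4: -1458x^2 - 1458x - 486
image of x^5: -7290x^3 - 10935x^2 - 7290x - 3645/2
image of x^6: -32805x^4 - 65610x^3 - 65610x^2 - 32805x - 6561
image of x^7: -137781x^5 - (688905/2)x^4 - 459270x^3 - (688905/2)x^2 - 137781x - 45927/2
each image's coordinates form column j of the matrix


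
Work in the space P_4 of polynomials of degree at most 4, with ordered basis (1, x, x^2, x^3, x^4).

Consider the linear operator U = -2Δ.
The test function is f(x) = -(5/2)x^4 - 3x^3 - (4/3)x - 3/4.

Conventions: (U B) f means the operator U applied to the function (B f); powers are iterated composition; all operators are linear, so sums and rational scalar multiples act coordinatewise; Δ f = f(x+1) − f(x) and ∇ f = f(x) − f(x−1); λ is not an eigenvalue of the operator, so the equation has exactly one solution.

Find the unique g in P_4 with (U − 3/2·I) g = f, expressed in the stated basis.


the image equals g(x) = (5/3)x^4 - (62/9)x^3 + (128/9)x^2 - (496/27)x + 2105/162

write g with unknown coordinates in the stated basis and equate coefficients in (U − 3/2·I) g = f
solving from the highest basis element down gives g = (5/3)x^4 - (62/9)x^3 + (128/9)x^2 - (496/27)x + 2105/162
check: U g = -(40/3)x^3 + (64/3)x^2 - (260/9)x + 506/27
so U g − 3/2·g = -(5/2)x^4 - 3x^3 - (4/3)x - 3/4 = f ✓


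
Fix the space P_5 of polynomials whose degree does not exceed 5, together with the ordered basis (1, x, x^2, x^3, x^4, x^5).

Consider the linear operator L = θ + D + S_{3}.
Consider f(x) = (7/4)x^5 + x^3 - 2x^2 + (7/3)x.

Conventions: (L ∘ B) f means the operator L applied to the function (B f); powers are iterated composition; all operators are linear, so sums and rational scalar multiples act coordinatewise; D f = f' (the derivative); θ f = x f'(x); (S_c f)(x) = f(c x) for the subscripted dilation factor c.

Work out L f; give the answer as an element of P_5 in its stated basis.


θ f = (35/4)x^5 + 3x^3 - 4x^2 + (7/3)x
D f = (35/4)x^4 + 3x^2 - 4x + 7/3
S_{3} f = (1701/4)x^5 + 27x^3 - 18x^2 + 7x
(θ + D + S_{3}) f = 434x^5 + (35/4)x^4 + 30x^3 - 19x^2 + (16/3)x + 7/3

the result is g(x) = 434x^5 + (35/4)x^4 + 30x^3 - 19x^2 + (16/3)x + 7/3


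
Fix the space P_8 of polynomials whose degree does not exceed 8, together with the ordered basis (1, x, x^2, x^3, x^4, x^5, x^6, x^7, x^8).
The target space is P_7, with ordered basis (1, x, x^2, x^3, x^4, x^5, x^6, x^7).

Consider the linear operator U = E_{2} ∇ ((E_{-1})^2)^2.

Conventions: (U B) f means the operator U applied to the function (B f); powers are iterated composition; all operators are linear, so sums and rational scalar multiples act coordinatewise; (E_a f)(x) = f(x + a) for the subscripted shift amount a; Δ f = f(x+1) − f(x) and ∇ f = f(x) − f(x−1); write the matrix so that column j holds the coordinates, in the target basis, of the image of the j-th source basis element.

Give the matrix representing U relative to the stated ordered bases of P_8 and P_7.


image of 1: 0
image of x: 1
image of x^2: 2x - 5
image of x^3: 3x^2 - 15x + 19
image of x^4: 4x^3 - 30x^2 + 76x - 65
image of x^5: 5x^4 - 50x^3 + 190x^2 - 325x + 211
image of x^6: 6x^5 - 75x^4 + 380x^3 - 975x^2 + 1266x - 665
image of x^7: 7x^6 - 105x^5 + 665x^4 - 2275x^3 + 4431x^2 - 4655x + 2059
image of x^8: 8x^7 - 140x^6 + 1064x^5 - 4550x^4 + 11816x^3 - 18620x^2 + 16472x - 6305
each image's coordinates form column j of the matrix

the matrix is [[0, 1, -5, 19, -65, 211, -665, 2059, -6305]; [0, 0, 2, -15, 76, -325, 1266, -4655, 16472]; [0, 0, 0, 3, -30, 190, -975, 4431, -18620]; [0, 0, 0, 0, 4, -50, 380, -2275, 11816]; [0, 0, 0, 0, 0, 5, -75, 665, -4550]; [0, 0, 0, 0, 0, 0, 6, -105, 1064]; [0, 0, 0, 0, 0, 0, 0, 7, -140]; [0, 0, 0, 0, 0, 0, 0, 0, 8]] (rows listed top to bottom)


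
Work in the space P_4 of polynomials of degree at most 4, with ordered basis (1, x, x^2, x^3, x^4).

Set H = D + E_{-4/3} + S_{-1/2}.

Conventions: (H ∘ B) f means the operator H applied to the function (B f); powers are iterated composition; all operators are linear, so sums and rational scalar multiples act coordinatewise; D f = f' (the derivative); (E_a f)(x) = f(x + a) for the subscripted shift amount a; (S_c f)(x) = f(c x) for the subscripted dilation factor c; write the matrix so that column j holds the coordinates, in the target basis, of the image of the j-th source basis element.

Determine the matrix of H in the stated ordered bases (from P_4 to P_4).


image of 1: 2
image of x: (1/2)x - 1/3
image of x^2: (5/4)x^2 - (2/3)x + 16/9
image of x^3: (7/8)x^3 - x^2 + (16/3)x - 64/27
image of x^4: (17/16)x^4 - (4/3)x^3 + (32/3)x^2 - (256/27)x + 256/81
each image's coordinates form column j of the matrix

the matrix is [[2, -1/3, 16/9, -64/27, 256/81]; [0, 1/2, -2/3, 16/3, -256/27]; [0, 0, 5/4, -1, 32/3]; [0, 0, 0, 7/8, -4/3]; [0, 0, 0, 0, 17/16]] (rows listed top to bottom)


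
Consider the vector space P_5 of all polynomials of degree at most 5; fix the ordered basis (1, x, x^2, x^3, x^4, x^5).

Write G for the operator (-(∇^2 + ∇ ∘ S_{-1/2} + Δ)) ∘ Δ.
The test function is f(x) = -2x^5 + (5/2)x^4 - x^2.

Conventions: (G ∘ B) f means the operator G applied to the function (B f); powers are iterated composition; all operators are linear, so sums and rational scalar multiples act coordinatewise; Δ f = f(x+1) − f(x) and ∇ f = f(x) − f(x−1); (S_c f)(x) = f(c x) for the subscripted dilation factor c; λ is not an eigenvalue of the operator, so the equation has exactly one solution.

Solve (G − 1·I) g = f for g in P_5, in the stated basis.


the result is g(x) = 2x^5 - (5/2)x^4 - (85/2)x^3 - (403/2)x^2 + 410x + 504

write g with unknown coordinates in the stated basis and equate coefficients in (G − 1·I) g = f
solving from the highest basis element down gives g = 2x^5 - (5/2)x^4 - (85/2)x^3 - (403/2)x^2 + 410x + 504
check: G g = -(85/2)x^3 - (405/2)x^2 + 410x + 504
so G g − 1·g = -2x^5 + (5/2)x^4 - x^2 = f ✓


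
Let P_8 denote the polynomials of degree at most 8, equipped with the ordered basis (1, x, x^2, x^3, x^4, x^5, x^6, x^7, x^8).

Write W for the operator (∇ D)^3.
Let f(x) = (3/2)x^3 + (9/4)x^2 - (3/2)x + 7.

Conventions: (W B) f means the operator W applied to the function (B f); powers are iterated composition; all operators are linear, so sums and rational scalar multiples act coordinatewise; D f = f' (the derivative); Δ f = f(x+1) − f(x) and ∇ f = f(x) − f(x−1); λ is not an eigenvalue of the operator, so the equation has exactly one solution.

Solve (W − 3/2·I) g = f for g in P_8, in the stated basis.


write g with unknown coordinates in the stated basis and equate coefficients in (W − 3/2·I) g = f
solving from the highest basis element down gives g = -x^3 - (3/2)x^2 + x - 14/3
check: W g = 0
so W g − 3/2·g = (3/2)x^3 + (9/4)x^2 - (3/2)x + 7 = f ✓

the image equals g(x) = -x^3 - (3/2)x^2 + x - 14/3


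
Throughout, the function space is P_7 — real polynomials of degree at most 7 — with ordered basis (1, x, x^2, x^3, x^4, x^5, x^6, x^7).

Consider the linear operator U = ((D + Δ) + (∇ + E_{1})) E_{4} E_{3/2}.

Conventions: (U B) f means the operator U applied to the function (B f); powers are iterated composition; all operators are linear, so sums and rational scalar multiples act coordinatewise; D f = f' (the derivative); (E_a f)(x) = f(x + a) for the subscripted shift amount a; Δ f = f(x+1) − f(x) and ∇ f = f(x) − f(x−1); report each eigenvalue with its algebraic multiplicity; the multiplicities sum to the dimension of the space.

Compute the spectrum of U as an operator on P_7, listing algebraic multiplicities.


image of 1: 1
image of x: x + 19/2
image of x^2: x^2 + 19x + 301/4
image of x^3: x^3 + (57/2)x^2 + (903/4)x + 4391/8
image of x^4: x^4 + 38x^3 + (903/2)x^2 + (4391/2)x + 61209/16
image of x^5: x^5 + (95/2)x^4 + (1505/2)x^3 + (21955/4)x^2 + (306045/16)x + 829947/32
image of x^6: x^6 + 57x^5 + (4515/4)x^4 + (21955/2)x^3 + (918135/16)x^2 + (2489841/16)x + 11054789/64
image of x^7: x^7 + (133/2)x^6 + (6321/4)x^5 + (153685/8)x^4 + (2142315/16)x^3 + (17428887/32)x^2 + (77383523/64)x + 145515919/128
the matrix is upper triangular; its diagonal is (1, 1, 1, 1, 1, 1, 1, 1)
for a triangular matrix the eigenvalues are the diagonal entries, with algebraic multiplicity their repetition count

λ = 1 (multiplicity 8)


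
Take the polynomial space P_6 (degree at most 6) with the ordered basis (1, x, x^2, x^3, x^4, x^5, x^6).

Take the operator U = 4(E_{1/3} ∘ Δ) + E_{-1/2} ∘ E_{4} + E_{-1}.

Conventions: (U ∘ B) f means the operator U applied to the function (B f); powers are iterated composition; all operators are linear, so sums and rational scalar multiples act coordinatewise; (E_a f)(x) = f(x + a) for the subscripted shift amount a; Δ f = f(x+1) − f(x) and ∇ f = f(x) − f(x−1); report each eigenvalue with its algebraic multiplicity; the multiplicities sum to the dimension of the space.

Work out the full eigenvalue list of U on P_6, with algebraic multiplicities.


image of 1: 2
image of x: 2x + 13/2
image of x^2: 2x^2 + 13x + 239/12
image of x^3: 2x^3 + (39/2)x^2 + (239/4)x + 1229/24
image of x^4: 2x^4 + 26x^3 + (239/2)x^2 + (1229/6)x + 70699/432
image of x^5: 2x^5 + (65/2)x^4 + (1195/6)x^3 + (6145/12)x^2 + (353495/432)x + 1402423/2592
image of x^6: 2x^6 + 39x^5 + (1195/4)x^4 + (6145/6)x^3 + (353495/144)x^2 + (1402423/432)x + 9651233/5184
the matrix is upper triangular; its diagonal is (2, 2, 2, 2, 2, 2, 2)
for a triangular matrix the eigenvalues are the diagonal entries, with algebraic multiplicity their repetition count

λ = 2 (multiplicity 7)


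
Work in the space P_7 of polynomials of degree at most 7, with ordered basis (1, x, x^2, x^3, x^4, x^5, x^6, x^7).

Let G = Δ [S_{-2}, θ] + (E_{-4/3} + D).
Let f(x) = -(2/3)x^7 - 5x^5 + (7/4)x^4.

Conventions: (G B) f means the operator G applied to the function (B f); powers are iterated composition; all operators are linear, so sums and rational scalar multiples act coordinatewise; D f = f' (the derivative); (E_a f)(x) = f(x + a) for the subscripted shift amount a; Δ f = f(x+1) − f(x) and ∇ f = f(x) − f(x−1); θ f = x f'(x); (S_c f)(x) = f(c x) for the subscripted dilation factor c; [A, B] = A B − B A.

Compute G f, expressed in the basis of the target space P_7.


θ f = -(14/3)x^7 - 25x^5 + 7x^4
S_{-2} θ f = (1792/3)x^7 + 800x^5 + 112x^4
S_{-2} f = (256/3)x^7 + 160x^5 + 28x^4
θ S_{-2} f = (1792/3)x^7 + 800x^5 + 112x^4
[S_{-2}, θ] f = 0
Δ [S_{-2}, θ] f = 0
E_{-4/3} f = -(2/3)x^7 + (56/9)x^6 - (269/9)x^5 + (29287/324)x^4 - (41788/243)x^3 + (47672/243)x^2 - (266432/2187)x + 207296/6561
D f = -(14/3)x^6 - 25x^4 + 7x^3
(E_{-4/3} + D) f = -(2/3)x^7 + (14/9)x^6 - (269/9)x^5 + (21187/324)x^4 - (40087/243)x^3 + (47672/243)x^2 - (266432/2187)x + 207296/6561
(Δ [S_{-2}, θ] + (E_{-4/3} + D)) f = -(2/3)x^7 + (14/9)x^6 - (269/9)x^5 + (21187/324)x^4 - (40087/243)x^3 + (47672/243)x^2 - (266432/2187)x + 207296/6561

the result is g(x) = -(2/3)x^7 + (14/9)x^6 - (269/9)x^5 + (21187/324)x^4 - (40087/243)x^3 + (47672/243)x^2 - (266432/2187)x + 207296/6561


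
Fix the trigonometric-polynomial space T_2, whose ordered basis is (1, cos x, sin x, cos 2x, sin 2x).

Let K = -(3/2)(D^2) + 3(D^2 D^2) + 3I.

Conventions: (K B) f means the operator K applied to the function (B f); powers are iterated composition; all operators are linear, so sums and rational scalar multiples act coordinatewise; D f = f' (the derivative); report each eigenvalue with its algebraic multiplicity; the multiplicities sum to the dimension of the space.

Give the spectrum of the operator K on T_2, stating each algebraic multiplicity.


image of 1: 3
image of cos x: (15/2)cos x
image of sin x: (15/2)sin x
image of cos 2x: 57cos 2x
image of sin 2x: 57sin 2x
the matrix is diagonal; its diagonal is (3, 15/2, 15/2, 57, 57)
for a triangular matrix the eigenvalues are the diagonal entries, with algebraic multiplicity their repetition count

λ = 3 (multiplicity 1), λ = 15/2 (multiplicity 2), λ = 57 (multiplicity 2)


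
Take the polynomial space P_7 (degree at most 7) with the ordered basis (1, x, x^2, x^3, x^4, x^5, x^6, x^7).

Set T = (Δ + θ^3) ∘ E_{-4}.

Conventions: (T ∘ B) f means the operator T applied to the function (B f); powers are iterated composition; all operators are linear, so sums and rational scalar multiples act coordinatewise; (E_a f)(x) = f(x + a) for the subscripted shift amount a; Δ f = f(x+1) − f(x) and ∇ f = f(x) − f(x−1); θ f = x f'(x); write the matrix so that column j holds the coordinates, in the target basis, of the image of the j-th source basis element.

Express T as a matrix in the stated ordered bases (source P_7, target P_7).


the matrix is [[0, 1, -7, 37, -175, 781, -3367, 14197]; [0, 1, -6, 27, -108, 405, -1458, 5103]; [0, 0, 8, -93, 726, -4750, 28095, -155631]; [0, 0, 0, 27, -428, 4250, -33820, 235795]; [0, 0, 0, 0, 64, -1275, 15255, -142065]; [0, 0, 0, 0, 0, 125, -2994, 41853]; [0, 0, 0, 0, 0, 0, 216, -6041]; [0, 0, 0, 0, 0, 0, 0, 343]] (rows listed top to bottom)

image of 1: 0
image of x: x + 1
image of x^2: 8x^2 - 6x - 7
image of x^3: 27x^3 - 93x^2 + 27x + 37
image of x^4: 64x^4 - 428x^3 + 726x^2 - 108x - 175
image of x^5: 125x^5 - 1275x^4 + 4250x^3 - 4750x^2 + 405x + 781
image of x^6: 216x^6 - 2994x^5 + 15255x^4 - 33820x^3 + 28095x^2 - 1458x - 3367
image of x^7: 343x^7 - 6041x^6 + 41853x^5 - 142065x^4 + 235795x^3 - 155631x^2 + 5103x + 14197
each image's coordinates form column j of the matrix


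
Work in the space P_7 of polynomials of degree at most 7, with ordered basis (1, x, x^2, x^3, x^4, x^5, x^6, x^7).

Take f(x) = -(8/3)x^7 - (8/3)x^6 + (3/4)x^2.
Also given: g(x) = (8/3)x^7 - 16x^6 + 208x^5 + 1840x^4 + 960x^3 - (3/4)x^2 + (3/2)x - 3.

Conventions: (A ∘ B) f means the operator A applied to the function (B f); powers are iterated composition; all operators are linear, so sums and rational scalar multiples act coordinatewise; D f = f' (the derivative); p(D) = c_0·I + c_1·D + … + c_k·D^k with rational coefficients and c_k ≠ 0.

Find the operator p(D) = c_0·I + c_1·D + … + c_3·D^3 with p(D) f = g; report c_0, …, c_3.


p(D) = -I + D − 2·D^2 − 3·D^3, i.e. c_0 = -1, c_1 = 1, c_2 = -2, c_3 = -3

D^0 f = -(8/3)x^7 - (8/3)x^6 + (3/4)x^2
D^1 f = -(56/3)x^6 - 16x^5 + (3/2)x
D^2 f = -112x^5 - 80x^4 + 3/2
D^3 f = -560x^4 - 320x^3
matching coefficients of g against c_0 f + c_1 Df + … from the top degree down determines the c_i
solution: c_0 = -1, c_1 = 1, c_2 = -2, c_3 = -3


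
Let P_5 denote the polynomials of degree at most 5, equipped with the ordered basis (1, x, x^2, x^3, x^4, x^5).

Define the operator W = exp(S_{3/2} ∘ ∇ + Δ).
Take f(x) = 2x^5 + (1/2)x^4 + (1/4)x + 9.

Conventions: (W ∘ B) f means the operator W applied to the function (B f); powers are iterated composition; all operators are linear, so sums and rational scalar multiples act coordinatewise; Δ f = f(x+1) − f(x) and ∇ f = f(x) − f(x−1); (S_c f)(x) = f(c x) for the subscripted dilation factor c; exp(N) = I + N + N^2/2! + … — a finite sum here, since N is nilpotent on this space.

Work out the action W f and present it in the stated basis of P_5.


order-1 term: (485/8)x^4 - (155/4)x^3 + (245/4)x^2 + 9/2
order-2 term: (16975/32)x^3 - (1665/4)x^2 + (7765/16)x - 155/4
order-3 term: (220675/128)x^2 - (61375/64)x + 10835/16
order-4 term: (1103375/512)x - 61375/128
order-5 term: 220675/256
the series for exp(S_{3/2} ∘ ∇ + Δ) f terminates at order 5
exp(S_{3/2} ∘ ∇ + Δ) f = 2x^5 + (489/8)x^4 + (15735/32)x^3 + (175235/128)x^2 + (860983/512)x + 264821/256

the result is g(x) = 2x^5 + (489/8)x^4 + (15735/32)x^3 + (175235/128)x^2 + (860983/512)x + 264821/256


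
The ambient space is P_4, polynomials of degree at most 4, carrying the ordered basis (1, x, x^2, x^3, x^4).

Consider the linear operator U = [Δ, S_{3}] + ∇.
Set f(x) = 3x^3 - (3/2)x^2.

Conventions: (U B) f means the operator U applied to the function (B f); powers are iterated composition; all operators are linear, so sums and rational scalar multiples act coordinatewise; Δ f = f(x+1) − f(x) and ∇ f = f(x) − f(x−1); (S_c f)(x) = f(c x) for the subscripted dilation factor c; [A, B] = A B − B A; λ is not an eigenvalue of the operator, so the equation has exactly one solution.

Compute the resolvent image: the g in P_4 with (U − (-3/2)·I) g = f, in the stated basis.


the result is g(x) = 2x^3 - 77x^2 + (1880/3)x - 930

write g with unknown coordinates in the stated basis and equate coefficients in (U − (-3/2)·I) g = f
solving from the highest basis element down gives g = 2x^3 - 77x^2 + (1880/3)x - 930
check: U g = 114x^2 - 940x + 1395
so U g − (-3/2)·g = 3x^3 - (3/2)x^2 = f ✓


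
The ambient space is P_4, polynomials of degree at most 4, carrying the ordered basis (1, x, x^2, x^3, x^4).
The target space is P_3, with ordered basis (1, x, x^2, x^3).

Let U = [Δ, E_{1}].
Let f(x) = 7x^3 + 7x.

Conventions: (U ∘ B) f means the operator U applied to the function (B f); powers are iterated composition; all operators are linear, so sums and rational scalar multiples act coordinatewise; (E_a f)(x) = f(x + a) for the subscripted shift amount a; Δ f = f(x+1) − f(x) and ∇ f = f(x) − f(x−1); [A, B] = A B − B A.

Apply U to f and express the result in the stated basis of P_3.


E_{1} f = 7x^3 + 21x^2 + 28x + 14
Δ E_{1} f = 21x^2 + 63x + 56
Δ f = 21x^2 + 21x + 14
E_{1} Δ f = 21x^2 + 63x + 56
[Δ, E_{1}] f = 0

g(x) = 0


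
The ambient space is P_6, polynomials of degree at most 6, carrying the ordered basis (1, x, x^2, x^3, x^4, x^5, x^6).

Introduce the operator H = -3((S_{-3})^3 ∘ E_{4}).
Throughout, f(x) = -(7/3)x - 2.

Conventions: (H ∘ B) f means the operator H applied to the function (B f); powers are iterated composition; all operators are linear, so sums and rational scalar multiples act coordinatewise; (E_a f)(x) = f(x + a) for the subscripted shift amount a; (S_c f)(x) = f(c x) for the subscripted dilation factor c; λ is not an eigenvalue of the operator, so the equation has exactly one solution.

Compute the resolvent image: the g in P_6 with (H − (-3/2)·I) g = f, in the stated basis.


the image equals g(x) = -(14/495)x + 772/495

write g with unknown coordinates in the stated basis and equate coefficients in (H − (-3/2)·I) g = f
solving from the highest basis element down gives g = -(14/495)x + 772/495
check: H g = -(126/55)x - 716/165
so H g − (-3/2)·g = -(7/3)x - 2 = f ✓


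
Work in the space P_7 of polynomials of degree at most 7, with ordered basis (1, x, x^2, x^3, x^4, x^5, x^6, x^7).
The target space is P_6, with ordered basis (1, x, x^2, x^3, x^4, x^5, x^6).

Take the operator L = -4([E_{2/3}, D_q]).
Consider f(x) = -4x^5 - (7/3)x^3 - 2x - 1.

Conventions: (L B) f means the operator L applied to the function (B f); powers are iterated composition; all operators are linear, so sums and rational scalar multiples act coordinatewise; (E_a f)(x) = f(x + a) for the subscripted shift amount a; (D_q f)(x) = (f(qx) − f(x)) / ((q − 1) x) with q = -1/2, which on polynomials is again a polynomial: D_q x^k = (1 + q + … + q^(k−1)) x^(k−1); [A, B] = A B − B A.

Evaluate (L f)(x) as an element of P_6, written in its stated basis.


the result is g(x) = -4x^3 - 24x^2 - (32/3)x - 620/27

D_q f = -(11/4)x^4 - (7/4)x^2 - 2
E_{2/3} D_q f = -(11/4)x^4 - (22/3)x^3 - (109/12)x^2 - (151/27)x - 269/81
E_{2/3} f = -4x^5 - (40/3)x^4 - (181/9)x^3 - (446/27)x^2 - (734/81)x - 863/243
D_q E_{2/3} f = -(11/4)x^4 - (25/3)x^3 - (181/12)x^2 - (223/27)x - 734/81
[E_{2/3}, D_q] f = x^3 + 6x^2 + (8/3)x + 155/27
(-4([E_{2/3}, D_q])) f = -4x^3 - 24x^2 - (32/3)x - 620/27


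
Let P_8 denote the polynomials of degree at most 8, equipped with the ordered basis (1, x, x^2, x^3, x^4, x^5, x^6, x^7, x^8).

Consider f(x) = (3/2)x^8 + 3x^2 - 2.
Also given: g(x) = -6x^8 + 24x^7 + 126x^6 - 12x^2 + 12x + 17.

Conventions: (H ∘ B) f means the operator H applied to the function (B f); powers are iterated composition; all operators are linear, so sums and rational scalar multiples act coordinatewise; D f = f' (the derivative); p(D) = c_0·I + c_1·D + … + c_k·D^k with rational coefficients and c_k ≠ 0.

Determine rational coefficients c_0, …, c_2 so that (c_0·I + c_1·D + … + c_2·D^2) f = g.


D^0 f = (3/2)x^8 + 3x^2 - 2
D^1 f = 12x^7 + 6x
D^2 f = 84x^6 + 6
matching coefficients of g against c_0 f + c_1 Df + … from the top degree down determines the c_i
solution: c_0 = -4, c_1 = 2, c_2 = 3/2

c_0 = -4, c_1 = 2, c_2 = 3/2


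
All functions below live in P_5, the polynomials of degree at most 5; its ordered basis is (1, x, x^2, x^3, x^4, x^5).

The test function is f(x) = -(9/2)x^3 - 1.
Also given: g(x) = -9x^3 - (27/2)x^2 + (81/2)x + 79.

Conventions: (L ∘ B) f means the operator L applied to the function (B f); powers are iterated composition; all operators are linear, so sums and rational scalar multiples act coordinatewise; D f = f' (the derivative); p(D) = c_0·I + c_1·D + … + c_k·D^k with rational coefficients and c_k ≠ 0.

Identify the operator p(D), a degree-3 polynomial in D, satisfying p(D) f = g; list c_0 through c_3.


D^0 f = -(9/2)x^3 - 1
D^1 f = -(27/2)x^2
D^2 f = -27x
D^3 f = -27
matching coefficients of g against c_0 f + c_1 Df + … from the top degree down determines the c_i
solution: c_0 = 2, c_1 = 1, c_2 = -3/2, c_3 = -3

c_0 = 2, c_1 = 1, c_2 = -3/2, c_3 = -3


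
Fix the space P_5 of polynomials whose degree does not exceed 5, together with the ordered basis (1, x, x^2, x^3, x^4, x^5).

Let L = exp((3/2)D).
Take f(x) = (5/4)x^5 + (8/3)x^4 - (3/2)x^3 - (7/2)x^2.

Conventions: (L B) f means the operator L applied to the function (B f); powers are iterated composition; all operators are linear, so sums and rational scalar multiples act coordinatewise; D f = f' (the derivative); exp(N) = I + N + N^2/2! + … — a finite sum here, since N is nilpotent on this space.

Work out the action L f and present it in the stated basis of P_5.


the image equals g(x) = (5/4)x^5 + (289/24)x^4 + (341/8)x^3 + (1087/16)x^2 + (3009/64)x + 1287/128

order-1 term: (75/8)x^4 + 16x^3 - (27/4)x^2 - (21/2)x
order-2 term: (225/8)x^3 + 36x^2 - (81/8)x - 63/8
order-3 term: (675/16)x^2 + 36x - 81/16
order-4 term: (2025/64)x + 27/2
order-5 term: 1215/128
the series for exp((3/2)D) f terminates at order 5
exp((3/2)D) f = (5/4)x^5 + (289/24)x^4 + (341/8)x^3 + (1087/16)x^2 + (3009/64)x + 1287/128


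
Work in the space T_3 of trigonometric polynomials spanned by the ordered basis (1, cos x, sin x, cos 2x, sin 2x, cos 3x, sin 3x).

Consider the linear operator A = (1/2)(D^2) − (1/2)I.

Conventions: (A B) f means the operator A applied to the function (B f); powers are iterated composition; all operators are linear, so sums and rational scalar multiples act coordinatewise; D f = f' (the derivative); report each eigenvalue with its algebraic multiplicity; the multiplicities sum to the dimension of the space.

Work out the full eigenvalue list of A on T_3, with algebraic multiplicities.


image of 1: -1/2
image of cos x: -cos x
image of sin x: -sin x
image of cos 2x: -(5/2)cos 2x
image of sin 2x: -(5/2)sin 2x
image of cos 3x: -5cos 3x
image of sin 3x: -5sin 3x
the matrix is diagonal; its diagonal is (-1/2, -1, -1, -5/2, -5/2, -5, -5)
for a triangular matrix the eigenvalues are the diagonal entries, with algebraic multiplicity their repetition count

λ = -5 (multiplicity 2), λ = -5/2 (multiplicity 2), λ = -1 (multiplicity 2), λ = -1/2 (multiplicity 1)


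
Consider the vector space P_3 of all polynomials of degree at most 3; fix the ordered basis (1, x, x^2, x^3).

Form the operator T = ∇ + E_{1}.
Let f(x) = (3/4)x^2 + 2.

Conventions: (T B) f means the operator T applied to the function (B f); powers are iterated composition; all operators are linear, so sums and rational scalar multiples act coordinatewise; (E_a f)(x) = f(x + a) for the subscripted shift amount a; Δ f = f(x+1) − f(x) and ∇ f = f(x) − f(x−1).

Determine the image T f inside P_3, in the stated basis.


the result is g(x) = (3/4)x^2 + 3x + 2

∇ f = (3/2)x - 3/4
E_{1} f = (3/4)x^2 + (3/2)x + 11/4
(∇ + E_{1}) f = (3/4)x^2 + 3x + 2


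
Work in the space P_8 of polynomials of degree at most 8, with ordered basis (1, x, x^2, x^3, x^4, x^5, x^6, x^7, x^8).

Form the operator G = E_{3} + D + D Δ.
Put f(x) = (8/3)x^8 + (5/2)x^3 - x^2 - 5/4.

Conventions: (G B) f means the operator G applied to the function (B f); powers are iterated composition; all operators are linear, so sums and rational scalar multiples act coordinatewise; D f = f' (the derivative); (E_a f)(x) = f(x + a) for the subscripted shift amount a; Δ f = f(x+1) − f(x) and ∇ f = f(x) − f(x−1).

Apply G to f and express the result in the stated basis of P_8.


E_{3} f = (8/3)x^8 + 64x^7 + 672x^6 + 4032x^5 + 15120x^4 + (72581/2)x^3 + (108907/2)x^2 + (93435/2)x + 70213/4
D f = (64/3)x^7 + (15/2)x^2 - 2x
Δ f = (64/3)x^7 + (224/3)x^6 + (448/3)x^5 + (560/3)x^4 + (448/3)x^3 + (493/6)x^2 + (161/6)x + 25/6
D Δ f = (448/3)x^6 + 448x^5 + (2240/3)x^4 + (2240/3)x^3 + 448x^2 + (493/3)x + 161/6
(E_{3} + D + D Δ) f = (8/3)x^8 + (256/3)x^7 + (2464/3)x^6 + 4480x^5 + (47600/3)x^4 + (222223/6)x^3 + 54909x^2 + (281279/6)x + 210961/12

g(x) = (8/3)x^8 + (256/3)x^7 + (2464/3)x^6 + 4480x^5 + (47600/3)x^4 + (222223/6)x^3 + 54909x^2 + (281279/6)x + 210961/12


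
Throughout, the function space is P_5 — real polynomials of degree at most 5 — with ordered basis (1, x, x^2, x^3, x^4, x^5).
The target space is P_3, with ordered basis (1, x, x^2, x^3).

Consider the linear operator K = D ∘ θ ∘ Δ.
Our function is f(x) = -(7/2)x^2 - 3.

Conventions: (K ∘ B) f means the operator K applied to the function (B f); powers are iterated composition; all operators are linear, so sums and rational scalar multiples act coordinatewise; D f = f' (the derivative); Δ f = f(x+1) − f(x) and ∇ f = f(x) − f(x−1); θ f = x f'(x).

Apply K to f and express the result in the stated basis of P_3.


Δ f = -7x - 7/2
θ Δ f = -7x
D θ Δ f = -7

the result is g(x) = -7


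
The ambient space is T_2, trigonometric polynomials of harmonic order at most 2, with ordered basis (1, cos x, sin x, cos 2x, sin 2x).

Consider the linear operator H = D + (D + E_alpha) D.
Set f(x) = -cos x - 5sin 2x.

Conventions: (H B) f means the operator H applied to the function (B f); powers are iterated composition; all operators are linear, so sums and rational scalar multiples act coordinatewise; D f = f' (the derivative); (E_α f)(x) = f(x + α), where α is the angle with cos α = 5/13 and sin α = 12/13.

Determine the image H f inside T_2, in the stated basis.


D f = sin x - 10cos 2x
D f = sin x - 10cos 2x
D D f = cos x + 20sin 2x
E_alpha D f = (12/13)cos x + (5/13)sin x + (1190/169)cos 2x + (1200/169)sin 2x
(D + E_alpha) D f = (25/13)cos x + (5/13)sin x + (1190/169)cos 2x + (4580/169)sin 2x
(D + (D + E_alpha) D) f = (25/13)cos x + (18/13)sin x - (500/169)cos 2x + (4580/169)sin 2x

g(x) = (25/13)cos x + (18/13)sin x - (500/169)cos 2x + (4580/169)sin 2x


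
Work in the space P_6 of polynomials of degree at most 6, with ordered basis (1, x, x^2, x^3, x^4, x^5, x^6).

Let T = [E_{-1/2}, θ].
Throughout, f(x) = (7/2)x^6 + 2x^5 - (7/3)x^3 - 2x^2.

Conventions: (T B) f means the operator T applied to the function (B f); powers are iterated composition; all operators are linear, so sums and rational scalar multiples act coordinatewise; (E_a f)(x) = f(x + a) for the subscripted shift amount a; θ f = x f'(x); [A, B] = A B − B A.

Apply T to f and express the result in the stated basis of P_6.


θ f = 21x^6 + 10x^5 - 7x^3 - 4x^2
E_{-1/2} θ f = 21x^6 - 53x^5 + (215/4)x^4 - (69/2)x^3 + (219/16)x^2 - (33/16)x - 7/64
E_{-1/2} f = (7/2)x^6 - (17/2)x^5 + (65/8)x^4 - (73/12)x^3 + (73/32)x^2 + (7/32)x - 83/384
θ E_{-1/2} f = 21x^6 - (85/2)x^5 + (65/2)x^4 - (73/4)x^3 + (73/16)x^2 + (7/32)x
[E_{-1/2}, θ] f = -(21/2)x^5 + (85/4)x^4 - (65/4)x^3 + (73/8)x^2 - (73/32)x - 7/64

the result is g(x) = -(21/2)x^5 + (85/4)x^4 - (65/4)x^3 + (73/8)x^2 - (73/32)x - 7/64


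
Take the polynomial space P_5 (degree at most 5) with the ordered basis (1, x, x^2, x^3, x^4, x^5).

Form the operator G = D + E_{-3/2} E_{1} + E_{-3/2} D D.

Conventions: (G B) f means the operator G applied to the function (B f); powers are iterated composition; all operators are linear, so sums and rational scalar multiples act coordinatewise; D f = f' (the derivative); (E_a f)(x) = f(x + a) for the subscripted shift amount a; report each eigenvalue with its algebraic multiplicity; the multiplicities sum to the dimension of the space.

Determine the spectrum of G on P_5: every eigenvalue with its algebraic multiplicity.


λ = 1 (multiplicity 6)

image of 1: 1
image of x: x + 1/2
image of x^2: x^2 + x + 9/4
image of x^3: x^3 + (3/2)x^2 + (27/4)x - 73/8
image of x^4: x^4 + 2x^3 + (27/2)x^2 - (73/2)x + 433/16
image of x^5: x^5 + (5/2)x^4 + (45/2)x^3 - (365/4)x^2 + (2165/16)x - 2161/32
the matrix is upper triangular; its diagonal is (1, 1, 1, 1, 1, 1)
for a triangular matrix the eigenvalues are the diagonal entries, with algebraic multiplicity their repetition count


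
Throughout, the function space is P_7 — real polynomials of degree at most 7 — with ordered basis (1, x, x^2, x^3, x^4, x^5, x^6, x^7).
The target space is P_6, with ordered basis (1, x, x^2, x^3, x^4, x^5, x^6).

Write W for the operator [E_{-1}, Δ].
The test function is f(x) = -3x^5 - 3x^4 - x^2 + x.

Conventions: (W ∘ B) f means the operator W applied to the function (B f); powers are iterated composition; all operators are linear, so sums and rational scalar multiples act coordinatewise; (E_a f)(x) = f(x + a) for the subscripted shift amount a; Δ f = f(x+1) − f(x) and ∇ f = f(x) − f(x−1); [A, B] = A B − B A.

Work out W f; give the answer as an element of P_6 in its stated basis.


g(x) = 0

Δ f = -15x^4 - 42x^3 - 48x^2 - 29x - 6
E_{-1} Δ f = -15x^4 + 18x^3 - 12x^2 + x + 2
E_{-1} f = -3x^5 + 12x^4 - 18x^3 + 11x^2 - 2
Δ E_{-1} f = -15x^4 + 18x^3 - 12x^2 + x + 2
[E_{-1}, Δ] f = 0


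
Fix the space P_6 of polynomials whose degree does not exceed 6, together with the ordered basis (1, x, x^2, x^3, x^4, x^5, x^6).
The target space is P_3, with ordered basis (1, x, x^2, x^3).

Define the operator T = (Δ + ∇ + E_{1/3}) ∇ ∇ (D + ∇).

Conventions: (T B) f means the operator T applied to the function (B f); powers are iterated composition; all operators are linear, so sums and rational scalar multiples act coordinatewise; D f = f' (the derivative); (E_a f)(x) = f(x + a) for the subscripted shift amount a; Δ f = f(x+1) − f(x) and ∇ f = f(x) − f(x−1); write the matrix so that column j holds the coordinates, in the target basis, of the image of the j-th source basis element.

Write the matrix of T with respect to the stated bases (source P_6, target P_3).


the matrix is [[0, 0, 0, 12, 52, -1400/3, 24740/9]; [0, 0, 0, 0, 48, 260, -2800]; [0, 0, 0, 0, 0, 120, 780]; [0, 0, 0, 0, 0, 0, 240]] (rows listed top to bottom)

image of 1: 0
image of x: 0
image of x^2: 0
image of x^3: 12
image of x^4: 48x + 52
image of x^5: 120x^2 + 260x - 1400/3
image of x^6: 240x^3 + 780x^2 - 2800x + 24740/9
each image's coordinates form column j of the matrix


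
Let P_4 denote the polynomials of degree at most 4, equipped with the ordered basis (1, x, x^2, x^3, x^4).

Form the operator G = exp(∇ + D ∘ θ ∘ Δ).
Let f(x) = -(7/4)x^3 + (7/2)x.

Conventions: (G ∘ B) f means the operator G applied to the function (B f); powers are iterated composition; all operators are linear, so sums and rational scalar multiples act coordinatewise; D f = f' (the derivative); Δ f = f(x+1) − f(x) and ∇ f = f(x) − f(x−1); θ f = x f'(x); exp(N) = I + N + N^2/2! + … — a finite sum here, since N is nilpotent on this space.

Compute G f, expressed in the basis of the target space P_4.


the image equals g(x) = -(7/4)x^3 - (21/4)x^2 - (35/2)x - 63/4

order-1 term: -(21/4)x^2 - (63/4)x - 7/2
order-2 term: -(21/4)x - 21/2
order-3 term: -7/4
the series for exp(∇ + D ∘ θ ∘ Δ) f terminates at order 3
exp(∇ + D ∘ θ ∘ Δ) f = -(7/4)x^3 - (21/4)x^2 - (35/2)x - 63/4


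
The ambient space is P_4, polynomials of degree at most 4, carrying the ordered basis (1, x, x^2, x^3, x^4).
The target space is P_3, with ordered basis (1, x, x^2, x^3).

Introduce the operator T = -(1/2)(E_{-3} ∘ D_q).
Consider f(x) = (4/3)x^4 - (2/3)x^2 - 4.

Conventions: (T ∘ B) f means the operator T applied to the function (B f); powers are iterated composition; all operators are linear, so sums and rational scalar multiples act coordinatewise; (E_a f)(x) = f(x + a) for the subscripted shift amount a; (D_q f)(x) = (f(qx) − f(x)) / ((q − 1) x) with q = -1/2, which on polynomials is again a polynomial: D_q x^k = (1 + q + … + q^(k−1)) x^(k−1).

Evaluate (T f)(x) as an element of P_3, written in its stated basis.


g(x) = -(5/12)x^3 + (15/4)x^2 - (133/12)x + 43/4

D_q f = (5/6)x^3 - (1/3)x
E_{-3} D_q f = (5/6)x^3 - (15/2)x^2 + (133/6)x - 43/2
(-(1/2)(E_{-3} ∘ D_q)) f = -(5/12)x^3 + (15/4)x^2 - (133/12)x + 43/4


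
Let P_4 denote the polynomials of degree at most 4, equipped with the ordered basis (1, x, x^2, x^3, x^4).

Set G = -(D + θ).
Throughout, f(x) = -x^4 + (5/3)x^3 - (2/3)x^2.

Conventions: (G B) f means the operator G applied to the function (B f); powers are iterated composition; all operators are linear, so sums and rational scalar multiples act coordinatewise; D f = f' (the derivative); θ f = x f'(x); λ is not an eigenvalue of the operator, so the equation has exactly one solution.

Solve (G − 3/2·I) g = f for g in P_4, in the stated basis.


the result is g(x) = (2/11)x^4 - (158/297)x^3 + (64/99)x^2 - (256/495)x + 512/1485

write g with unknown coordinates in the stated basis and equate coefficients in (G − 3/2·I) g = f
solving from the highest basis element down gives g = (2/11)x^4 - (158/297)x^3 + (64/99)x^2 - (256/495)x + 512/1485
check: G g = -(8/11)x^4 + (86/99)x^3 + (10/33)x^2 - (128/165)x + 256/495
so G g − 3/2·g = -x^4 + (5/3)x^3 - (2/3)x^2 = f ✓


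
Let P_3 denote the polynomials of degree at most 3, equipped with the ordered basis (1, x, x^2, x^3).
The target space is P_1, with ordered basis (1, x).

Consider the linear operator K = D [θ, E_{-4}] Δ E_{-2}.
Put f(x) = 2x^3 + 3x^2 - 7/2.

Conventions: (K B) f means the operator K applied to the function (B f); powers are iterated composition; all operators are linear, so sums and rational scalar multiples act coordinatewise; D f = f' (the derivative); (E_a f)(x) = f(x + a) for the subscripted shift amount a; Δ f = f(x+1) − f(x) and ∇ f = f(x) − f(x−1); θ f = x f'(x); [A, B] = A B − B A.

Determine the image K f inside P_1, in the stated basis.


E_{-2} f = 2x^3 - 9x^2 + 12x - 15/2
Δ E_{-2} f = 6x^2 - 12x + 5
E_{-4} (Δ E_{-2}) f = 6x^2 - 60x + 149
θ E_{-4} (Δ E_{-2}) f = 12x^2 - 60x
θ (Δ E_{-2}) f = 12x^2 - 12x
E_{-4} θ (Δ E_{-2}) f = 12x^2 - 108x + 240
[θ, E_{-4}] (Δ E_{-2}) f = 48x - 240
D [θ, E_{-4}] (Δ E_{-2}) f = 48

the image equals g(x) = 48
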